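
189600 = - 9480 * ( - 20) 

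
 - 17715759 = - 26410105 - -8694346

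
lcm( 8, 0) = 0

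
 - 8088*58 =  - 469104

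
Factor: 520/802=260/401 = 2^2 * 5^1 * 13^1*401^( - 1 ) 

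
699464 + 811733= 1511197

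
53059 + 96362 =149421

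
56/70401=56/70401 = 0.00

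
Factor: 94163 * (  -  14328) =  - 1349167464=- 2^3*3^2*17^1*29^1*191^1*199^1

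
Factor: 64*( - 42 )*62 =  - 166656=- 2^8*3^1 * 7^1*31^1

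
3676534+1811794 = 5488328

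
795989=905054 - 109065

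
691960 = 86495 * 8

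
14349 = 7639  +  6710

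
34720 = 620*56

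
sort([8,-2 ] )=[ -2 , 8 ]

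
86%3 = 2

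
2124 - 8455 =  - 6331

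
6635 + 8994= 15629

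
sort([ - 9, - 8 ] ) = [ - 9, - 8 ]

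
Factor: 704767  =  7^2*19^1*757^1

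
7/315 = 1/45 = 0.02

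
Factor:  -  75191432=  -  2^3*29^1*324101^1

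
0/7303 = 0 = 0.00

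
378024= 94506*4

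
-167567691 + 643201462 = 475633771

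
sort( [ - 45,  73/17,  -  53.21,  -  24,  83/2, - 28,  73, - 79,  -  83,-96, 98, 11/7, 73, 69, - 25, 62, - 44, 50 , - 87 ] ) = [ - 96,-87, - 83,-79, - 53.21, - 45, - 44, - 28, - 25, - 24,11/7,73/17,  83/2,50, 62,69, 73,  73, 98 ] 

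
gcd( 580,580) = 580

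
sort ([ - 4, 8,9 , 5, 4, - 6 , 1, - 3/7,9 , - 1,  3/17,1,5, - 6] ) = [ - 6 ,-6, - 4 , -1 , - 3/7, 3/17 , 1, 1,4 , 5 , 5, 8,9, 9]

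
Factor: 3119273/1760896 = 2^( - 7)*937^1*3329^1 * 13757^ ( - 1 )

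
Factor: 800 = 2^5*5^2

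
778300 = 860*905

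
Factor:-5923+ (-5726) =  - 11649 = -  3^1*11^1 *353^1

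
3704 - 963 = 2741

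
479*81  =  38799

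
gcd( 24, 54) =6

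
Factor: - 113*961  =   - 108593 = - 31^2*113^1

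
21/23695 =3/3385 = 0.00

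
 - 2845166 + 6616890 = 3771724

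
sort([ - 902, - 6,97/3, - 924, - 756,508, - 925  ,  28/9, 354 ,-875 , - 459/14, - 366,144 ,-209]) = [ - 925, - 924, - 902,  -  875, - 756, - 366, - 209, - 459/14, - 6,28/9,97/3,144,354,508] 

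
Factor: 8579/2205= 3^( - 2)*5^(-1)*7^( - 2)*23^1 * 373^1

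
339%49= 45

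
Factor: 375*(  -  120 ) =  - 45000 = -2^3*3^2*5^4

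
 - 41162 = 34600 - 75762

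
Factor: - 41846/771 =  - 2^1*3^( - 1 )* 7^3*61^1*257^( - 1 )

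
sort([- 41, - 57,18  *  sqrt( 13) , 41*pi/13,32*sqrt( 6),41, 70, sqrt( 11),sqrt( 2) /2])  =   [ - 57,  -  41, sqrt (2 ) /2 , sqrt( 11 ),41*pi/13, 41, 18*sqrt(13) , 70,32*sqrt( 6)]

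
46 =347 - 301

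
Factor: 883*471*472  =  2^3*3^1*59^1*157^1*883^1 = 196301496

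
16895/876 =19 + 251/876 =19.29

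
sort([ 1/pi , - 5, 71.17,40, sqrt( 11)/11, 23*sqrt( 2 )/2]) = [ - 5, sqrt(11 )/11,1/pi,23*sqrt( 2 ) /2, 40,71.17]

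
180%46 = 42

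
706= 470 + 236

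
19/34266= 19/34266 =0.00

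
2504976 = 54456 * 46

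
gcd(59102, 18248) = 2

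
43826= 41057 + 2769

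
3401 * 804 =2734404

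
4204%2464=1740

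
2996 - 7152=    - 4156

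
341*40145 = 13689445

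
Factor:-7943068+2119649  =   - 7^1*831917^1 = -  5823419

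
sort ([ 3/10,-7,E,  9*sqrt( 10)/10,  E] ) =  [ - 7,3/10,E,  E,  9*sqrt(10 )/10 ] 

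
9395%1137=299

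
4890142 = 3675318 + 1214824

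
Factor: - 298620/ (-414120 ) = 2^ ( - 1)*3^2*17^(-1 )*29^(-1)*79^1 = 711/986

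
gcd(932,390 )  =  2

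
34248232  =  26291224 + 7957008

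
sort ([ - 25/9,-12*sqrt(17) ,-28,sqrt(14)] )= [-12*sqrt( 17),-28, - 25/9,  sqrt( 14 )]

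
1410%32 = 2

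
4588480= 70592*65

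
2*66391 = 132782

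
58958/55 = 58958/55 = 1071.96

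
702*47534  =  33368868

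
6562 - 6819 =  - 257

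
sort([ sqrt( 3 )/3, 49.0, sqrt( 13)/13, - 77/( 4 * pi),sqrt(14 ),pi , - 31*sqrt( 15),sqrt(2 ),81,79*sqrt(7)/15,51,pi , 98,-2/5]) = [-31 * sqrt(15 ), - 77/ ( 4*pi) , - 2/5,sqrt( 13)/13 , sqrt ( 3 )/3 , sqrt( 2 ),  pi , pi, sqrt( 14), 79 * sqrt( 7 )/15, 49.0 , 51, 81  ,  98 ] 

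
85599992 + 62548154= 148148146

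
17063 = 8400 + 8663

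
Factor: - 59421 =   -  3^1*29^1*683^1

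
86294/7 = 86294/7=   12327.71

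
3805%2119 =1686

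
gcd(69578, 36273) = 1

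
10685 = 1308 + 9377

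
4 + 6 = 10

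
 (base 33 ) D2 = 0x1AF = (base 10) 431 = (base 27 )fq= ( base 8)657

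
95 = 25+70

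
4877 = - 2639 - -7516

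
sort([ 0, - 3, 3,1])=[ - 3 , 0 , 1,  3 ] 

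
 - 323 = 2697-3020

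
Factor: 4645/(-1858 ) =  - 5/2 = - 2^(-1)*5^1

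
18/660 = 3/110 = 0.03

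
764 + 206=970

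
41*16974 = 695934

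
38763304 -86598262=  -  47834958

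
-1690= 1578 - 3268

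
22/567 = 22/567 = 0.04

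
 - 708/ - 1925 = 708/1925 = 0.37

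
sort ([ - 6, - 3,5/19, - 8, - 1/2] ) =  [ - 8,- 6, -3, - 1/2, 5/19] 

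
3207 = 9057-5850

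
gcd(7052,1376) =172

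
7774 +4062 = 11836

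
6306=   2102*3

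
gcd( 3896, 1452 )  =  4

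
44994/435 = 14998/145 = 103.43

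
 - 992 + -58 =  - 1050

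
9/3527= 9/3527  =  0.00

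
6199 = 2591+3608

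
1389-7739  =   - 6350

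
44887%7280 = 1207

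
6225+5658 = 11883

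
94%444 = 94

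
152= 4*38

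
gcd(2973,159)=3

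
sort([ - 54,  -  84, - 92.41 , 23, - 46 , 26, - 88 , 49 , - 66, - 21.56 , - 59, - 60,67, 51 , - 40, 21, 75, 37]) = [  -  92.41, - 88,-84, - 66 , -60,-59, - 54, - 46, - 40, - 21.56, 21,23, 26,37 , 49,51 , 67, 75]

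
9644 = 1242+8402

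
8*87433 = 699464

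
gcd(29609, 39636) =1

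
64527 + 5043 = 69570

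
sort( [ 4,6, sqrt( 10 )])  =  [sqrt( 10),4, 6 ] 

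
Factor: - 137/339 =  - 3^( -1)*113^(-1) * 137^1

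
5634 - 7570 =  - 1936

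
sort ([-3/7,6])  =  [-3/7,  6]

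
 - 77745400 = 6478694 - 84224094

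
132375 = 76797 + 55578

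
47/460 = 47/460 = 0.10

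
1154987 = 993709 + 161278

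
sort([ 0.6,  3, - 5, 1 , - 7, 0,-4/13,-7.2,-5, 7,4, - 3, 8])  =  [-7.2,-7, - 5,- 5, - 3, - 4/13,  0, 0.6,  1, 3,  4 , 7, 8]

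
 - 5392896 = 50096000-55488896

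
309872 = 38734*8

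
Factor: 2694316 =2^2*673579^1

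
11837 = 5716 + 6121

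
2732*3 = 8196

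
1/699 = 1/699  =  0.00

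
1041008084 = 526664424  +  514343660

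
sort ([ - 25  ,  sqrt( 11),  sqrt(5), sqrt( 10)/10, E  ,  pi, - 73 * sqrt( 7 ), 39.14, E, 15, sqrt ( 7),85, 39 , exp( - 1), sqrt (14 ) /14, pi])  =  [ - 73*sqrt(  7 ), - 25 , sqrt(14 ) /14, sqrt( 10 ) /10, exp( -1 ), sqrt(5), sqrt(7),  E, E,pi, pi, sqrt(11 ),  15, 39 , 39.14,85]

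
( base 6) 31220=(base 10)4188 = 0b1000001011100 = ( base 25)6hd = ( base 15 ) 1393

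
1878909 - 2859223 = -980314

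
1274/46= 637/23 = 27.70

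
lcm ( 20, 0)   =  0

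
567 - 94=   473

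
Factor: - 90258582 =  - 2^1*3^1*15043097^1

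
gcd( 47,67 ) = 1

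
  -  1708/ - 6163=1708/6163 = 0.28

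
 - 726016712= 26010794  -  752027506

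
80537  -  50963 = 29574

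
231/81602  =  231/81602=0.00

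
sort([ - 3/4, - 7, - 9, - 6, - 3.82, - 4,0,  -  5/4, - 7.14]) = [-9, - 7.14,  -  7, - 6, - 4, - 3.82, - 5/4, - 3/4,0 ] 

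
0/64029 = 0 = 0.00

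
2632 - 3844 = - 1212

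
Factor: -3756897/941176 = -2^( - 3 )*3^2*71^( - 1) * 101^1*1657^( - 1 )*4133^1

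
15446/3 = 15446/3 =5148.67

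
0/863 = 0 = 0.00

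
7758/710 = 10 + 329/355=10.93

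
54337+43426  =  97763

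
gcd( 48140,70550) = 830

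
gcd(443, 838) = 1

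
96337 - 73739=22598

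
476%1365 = 476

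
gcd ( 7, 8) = 1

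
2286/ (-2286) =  - 1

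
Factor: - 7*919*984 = - 2^3*3^1*7^1*41^1*919^1=- 6330072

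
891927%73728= 7191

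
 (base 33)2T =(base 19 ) 50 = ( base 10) 95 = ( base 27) 3E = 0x5F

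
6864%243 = 60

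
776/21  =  36+20/21=   36.95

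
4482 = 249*18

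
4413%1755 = 903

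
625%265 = 95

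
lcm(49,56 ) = 392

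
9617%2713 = 1478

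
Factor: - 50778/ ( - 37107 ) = 26/19 = 2^1*13^1*19^(-1)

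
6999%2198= 405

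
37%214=37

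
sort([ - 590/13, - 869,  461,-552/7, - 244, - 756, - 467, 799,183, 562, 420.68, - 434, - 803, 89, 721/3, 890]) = [-869,  -  803, - 756,-467, - 434, - 244, -552/7, - 590/13, 89 , 183 , 721/3,420.68, 461,562, 799 , 890 ] 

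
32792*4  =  131168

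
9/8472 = 3/2824 = 0.00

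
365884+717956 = 1083840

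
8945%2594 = 1163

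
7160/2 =3580=3580.00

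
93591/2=93591/2 = 46795.50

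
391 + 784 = 1175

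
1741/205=1741/205= 8.49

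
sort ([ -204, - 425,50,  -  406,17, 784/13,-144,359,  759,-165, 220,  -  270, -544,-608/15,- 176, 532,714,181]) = [  -  544, - 425, - 406,-270,-204, - 176, - 165, - 144, - 608/15,  17,50,784/13, 181,220, 359,532,714, 759]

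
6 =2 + 4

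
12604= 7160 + 5444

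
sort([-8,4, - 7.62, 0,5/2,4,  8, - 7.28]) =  [ - 8,  -  7.62, - 7.28, 0,5/2,4,  4,8 ]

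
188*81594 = 15339672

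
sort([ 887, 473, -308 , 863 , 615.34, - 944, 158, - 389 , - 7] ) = [ - 944, - 389, - 308, - 7,158,473, 615.34, 863,887]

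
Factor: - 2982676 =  - 2^2 *109^1*6841^1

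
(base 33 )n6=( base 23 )1A6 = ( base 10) 765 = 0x2fd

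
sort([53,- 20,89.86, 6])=[ - 20,6, 53,  89.86] 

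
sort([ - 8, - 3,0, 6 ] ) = [  -  8,  -  3, 0,6]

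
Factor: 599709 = 3^1*11^1*17^1*1069^1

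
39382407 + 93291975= 132674382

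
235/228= 235/228 =1.03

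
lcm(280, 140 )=280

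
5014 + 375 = 5389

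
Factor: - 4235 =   -  5^1 * 7^1 * 11^2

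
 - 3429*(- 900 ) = 3086100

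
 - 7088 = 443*( - 16)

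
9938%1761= 1133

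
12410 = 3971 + 8439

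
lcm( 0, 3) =0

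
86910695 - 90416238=  -  3505543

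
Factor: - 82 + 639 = 557^1 = 557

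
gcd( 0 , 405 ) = 405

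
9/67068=1/7452=0.00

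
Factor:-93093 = -3^1* 7^1*11^1*13^1*31^1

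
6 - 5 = 1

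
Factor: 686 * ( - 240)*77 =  - 2^5*3^1*5^1*7^4*11^1 = - 12677280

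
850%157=65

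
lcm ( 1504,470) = 7520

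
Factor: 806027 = 806027^1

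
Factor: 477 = 3^2*53^1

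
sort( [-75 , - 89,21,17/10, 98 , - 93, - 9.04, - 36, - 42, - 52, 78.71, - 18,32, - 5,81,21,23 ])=[ - 93, -89, - 75, - 52, - 42, - 36, - 18,-9.04 , - 5,17/10, 21, 21,23 , 32,78.71,81,98 ] 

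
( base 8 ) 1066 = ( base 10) 566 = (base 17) 1G5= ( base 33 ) h5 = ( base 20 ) 186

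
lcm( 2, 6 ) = 6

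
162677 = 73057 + 89620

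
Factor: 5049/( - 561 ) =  - 9 = - 3^2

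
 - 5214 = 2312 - 7526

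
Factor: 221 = 13^1* 17^1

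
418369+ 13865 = 432234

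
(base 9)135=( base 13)89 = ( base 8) 161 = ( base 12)95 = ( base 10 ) 113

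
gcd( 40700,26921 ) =1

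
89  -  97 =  - 8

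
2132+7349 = 9481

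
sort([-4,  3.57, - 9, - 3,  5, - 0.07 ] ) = [ - 9,-4,  -  3,  -  0.07,3.57,5 ]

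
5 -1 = 4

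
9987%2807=1566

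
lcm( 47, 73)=3431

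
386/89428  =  193/44714 = 0.00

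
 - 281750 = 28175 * ( - 10)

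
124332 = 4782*26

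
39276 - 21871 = 17405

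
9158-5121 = 4037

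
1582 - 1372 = 210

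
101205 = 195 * 519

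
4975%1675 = 1625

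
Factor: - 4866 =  - 2^1*3^1*811^1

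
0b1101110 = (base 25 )4A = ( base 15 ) 75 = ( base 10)110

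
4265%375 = 140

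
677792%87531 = 65075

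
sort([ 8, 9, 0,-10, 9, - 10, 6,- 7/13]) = [-10, - 10, - 7/13, 0, 6, 8, 9, 9] 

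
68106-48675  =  19431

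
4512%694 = 348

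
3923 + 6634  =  10557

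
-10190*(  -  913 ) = 9303470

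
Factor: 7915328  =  2^6*123677^1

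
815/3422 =815/3422=0.24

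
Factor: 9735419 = 9735419^1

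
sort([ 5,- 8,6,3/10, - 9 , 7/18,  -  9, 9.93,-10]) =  [-10,-9,-9,-8,3/10,7/18, 5,6,9.93 ] 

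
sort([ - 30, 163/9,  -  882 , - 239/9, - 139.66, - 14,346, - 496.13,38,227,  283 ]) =[ - 882, - 496.13,-139.66, -30, -239/9, - 14,163/9 , 38, 227, 283, 346 ]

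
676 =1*676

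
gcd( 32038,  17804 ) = 2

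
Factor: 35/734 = 2^(-1)*5^1*7^1*367^ (- 1) 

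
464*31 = 14384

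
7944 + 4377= 12321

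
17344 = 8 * 2168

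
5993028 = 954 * 6282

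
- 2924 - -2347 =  - 577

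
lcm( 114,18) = 342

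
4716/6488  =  1179/1622 = 0.73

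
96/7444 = 24/1861 = 0.01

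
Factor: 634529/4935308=2^( - 2)*90647^1*176261^(  -  1) = 90647/705044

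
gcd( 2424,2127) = 3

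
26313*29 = 763077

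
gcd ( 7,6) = 1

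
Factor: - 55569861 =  - 3^3*2058143^1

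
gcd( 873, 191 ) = 1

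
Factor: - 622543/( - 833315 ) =21467/28735 =5^(-1 )*7^ (-1)*821^( - 1)*21467^1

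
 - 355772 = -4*88943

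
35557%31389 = 4168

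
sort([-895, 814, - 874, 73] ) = [-895, - 874, 73, 814] 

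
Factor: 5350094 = 2^1*29^1 * 92243^1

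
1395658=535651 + 860007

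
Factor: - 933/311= - 3  =  - 3^1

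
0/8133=0 = 0.00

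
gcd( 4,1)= 1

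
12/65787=4/21929 = 0.00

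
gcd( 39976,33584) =8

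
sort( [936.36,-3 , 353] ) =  [ - 3, 353,  936.36]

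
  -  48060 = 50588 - 98648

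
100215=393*255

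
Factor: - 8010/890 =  - 9= - 3^2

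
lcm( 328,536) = 21976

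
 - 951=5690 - 6641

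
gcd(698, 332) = 2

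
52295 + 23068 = 75363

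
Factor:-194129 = -13^1*109^1*137^1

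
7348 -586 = 6762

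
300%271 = 29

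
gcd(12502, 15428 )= 266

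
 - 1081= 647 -1728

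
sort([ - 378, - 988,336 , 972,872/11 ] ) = [-988, - 378, 872/11,336,972]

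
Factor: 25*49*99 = 3^2* 5^2*7^2 * 11^1 =121275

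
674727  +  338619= 1013346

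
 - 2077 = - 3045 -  - 968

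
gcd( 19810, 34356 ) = 14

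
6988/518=13  +  127/259 = 13.49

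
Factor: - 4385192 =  - 2^3*7^1*78307^1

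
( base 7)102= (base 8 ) 63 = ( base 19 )2D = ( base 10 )51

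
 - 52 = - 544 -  -492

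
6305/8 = 788 + 1/8 = 788.12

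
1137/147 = 7 + 36/49=7.73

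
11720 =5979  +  5741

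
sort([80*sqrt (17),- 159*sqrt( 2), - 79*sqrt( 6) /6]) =[-159*sqrt( 2), - 79 * sqrt(6 ) /6, 80*sqrt ( 17 )]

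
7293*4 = 29172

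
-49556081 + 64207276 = 14651195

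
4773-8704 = -3931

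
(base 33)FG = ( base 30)h1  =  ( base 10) 511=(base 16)1FF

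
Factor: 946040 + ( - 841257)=104783= 7^1 * 14969^1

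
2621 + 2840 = 5461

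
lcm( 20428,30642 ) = 61284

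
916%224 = 20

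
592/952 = 74/119=0.62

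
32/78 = 16/39 = 0.41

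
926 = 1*926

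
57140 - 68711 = - 11571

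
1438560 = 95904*15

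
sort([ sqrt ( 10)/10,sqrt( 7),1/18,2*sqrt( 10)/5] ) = [ 1/18, sqrt ( 10 )/10,2* sqrt ( 10)/5, sqrt( 7)] 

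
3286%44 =30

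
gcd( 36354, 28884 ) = 498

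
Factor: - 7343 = -7^1*1049^1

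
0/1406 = 0 = 0.00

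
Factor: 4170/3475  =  6/5 = 2^1*3^1*5^( - 1)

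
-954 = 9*( - 106 ) 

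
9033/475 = 9033/475  =  19.02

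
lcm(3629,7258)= 7258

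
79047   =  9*8783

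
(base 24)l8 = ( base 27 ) iq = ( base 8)1000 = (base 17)1D2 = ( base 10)512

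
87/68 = 1 + 19/68= 1.28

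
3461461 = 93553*37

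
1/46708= 1/46708 = 0.00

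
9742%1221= 1195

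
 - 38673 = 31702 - 70375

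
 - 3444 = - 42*82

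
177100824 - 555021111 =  - 377920287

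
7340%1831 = 16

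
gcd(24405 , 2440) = 5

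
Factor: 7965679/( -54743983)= - 7^( - 1)*131^(-1)*179^1*44501^1*59699^( - 1 )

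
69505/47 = 1478 + 39/47  =  1478.83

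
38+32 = 70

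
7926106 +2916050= 10842156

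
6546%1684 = 1494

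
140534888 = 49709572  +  90825316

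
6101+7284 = 13385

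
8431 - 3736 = 4695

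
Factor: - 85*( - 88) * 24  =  179520 = 2^6 * 3^1  *5^1*11^1*17^1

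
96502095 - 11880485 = 84621610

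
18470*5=92350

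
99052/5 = 99052/5=19810.40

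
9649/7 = 9649/7 = 1378.43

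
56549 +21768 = 78317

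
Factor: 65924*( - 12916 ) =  - 2^4*3229^1*16481^1 = - 851474384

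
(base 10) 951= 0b1110110111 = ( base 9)1266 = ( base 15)436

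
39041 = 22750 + 16291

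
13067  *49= 640283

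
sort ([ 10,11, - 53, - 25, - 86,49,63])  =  [ - 86, - 53, - 25,10, 11 , 49,63]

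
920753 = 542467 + 378286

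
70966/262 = 270 + 113/131 =270.86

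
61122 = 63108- 1986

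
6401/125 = 51 + 26/125=51.21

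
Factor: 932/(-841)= - 2^2*29^( - 2)*233^1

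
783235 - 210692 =572543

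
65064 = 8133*8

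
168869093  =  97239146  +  71629947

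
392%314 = 78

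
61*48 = 2928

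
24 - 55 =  - 31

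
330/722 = 165/361 = 0.46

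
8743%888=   751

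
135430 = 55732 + 79698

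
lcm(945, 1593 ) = 55755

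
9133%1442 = 481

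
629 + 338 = 967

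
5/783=5/783  =  0.01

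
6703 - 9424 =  - 2721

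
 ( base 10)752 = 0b1011110000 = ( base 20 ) 1HC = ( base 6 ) 3252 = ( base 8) 1360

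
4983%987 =48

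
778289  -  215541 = 562748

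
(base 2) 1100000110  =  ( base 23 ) 1af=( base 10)774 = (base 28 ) ri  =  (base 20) 1IE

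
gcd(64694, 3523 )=1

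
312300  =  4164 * 75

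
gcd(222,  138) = 6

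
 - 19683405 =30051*( - 655)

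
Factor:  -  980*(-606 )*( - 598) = -2^4 * 3^1 *5^1*7^2* 13^1*23^1*101^1 = -355140240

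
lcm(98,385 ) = 5390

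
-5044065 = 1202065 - 6246130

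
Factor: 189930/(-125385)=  - 974/643 = -2^1*487^1 * 643^( - 1)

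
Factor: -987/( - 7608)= 329/2536 = 2^( - 3)*7^1 * 47^1 * 317^( - 1 )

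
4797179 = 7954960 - 3157781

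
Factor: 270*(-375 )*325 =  - 2^1*3^4*5^6*13^1=- 32906250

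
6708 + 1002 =7710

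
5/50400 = 1/10080 =0.00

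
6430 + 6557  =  12987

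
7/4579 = 7/4579 = 0.00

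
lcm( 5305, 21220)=21220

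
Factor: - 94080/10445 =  - 2^7*3^1* 7^2 * 2089^( - 1 ) = -18816/2089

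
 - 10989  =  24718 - 35707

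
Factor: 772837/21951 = 3^(  -  4 )*13^2*17^1*269^1 *271^(-1)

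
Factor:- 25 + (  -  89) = -114 = -2^1 * 3^1*19^1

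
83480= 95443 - 11963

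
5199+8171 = 13370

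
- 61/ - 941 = 61/941 = 0.06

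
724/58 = 362/29 = 12.48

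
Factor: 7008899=599^1 * 11701^1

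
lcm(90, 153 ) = 1530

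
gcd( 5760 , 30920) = 40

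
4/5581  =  4/5581 = 0.00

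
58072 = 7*8296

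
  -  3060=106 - 3166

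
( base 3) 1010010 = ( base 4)30231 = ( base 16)32d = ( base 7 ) 2241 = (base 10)813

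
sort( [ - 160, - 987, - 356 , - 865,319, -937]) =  [ - 987, - 937,  -  865, - 356, - 160 , 319 ]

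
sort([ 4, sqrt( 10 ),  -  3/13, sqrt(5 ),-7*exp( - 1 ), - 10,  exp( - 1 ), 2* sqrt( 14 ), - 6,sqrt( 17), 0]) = [ - 10, - 6,- 7* exp( - 1 ), - 3/13,0, exp ( - 1), sqrt( 5), sqrt( 10),4,sqrt( 17),2* sqrt( 14) ] 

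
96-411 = -315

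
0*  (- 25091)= 0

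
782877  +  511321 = 1294198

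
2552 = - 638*(-4 ) 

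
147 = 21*7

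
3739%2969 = 770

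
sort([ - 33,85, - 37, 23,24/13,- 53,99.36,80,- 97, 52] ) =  [ -97, - 53, - 37, - 33,24/13, 23,52, 80, 85, 99.36 ]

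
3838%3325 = 513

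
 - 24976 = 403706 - 428682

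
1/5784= 1/5784   =  0.00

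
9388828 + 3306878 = 12695706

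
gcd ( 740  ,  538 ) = 2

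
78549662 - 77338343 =1211319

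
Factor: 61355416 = 2^3 * 29^1*264463^1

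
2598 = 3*866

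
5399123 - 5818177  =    -  419054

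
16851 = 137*123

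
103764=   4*25941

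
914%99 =23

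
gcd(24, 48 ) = 24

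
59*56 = 3304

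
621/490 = 621/490 = 1.27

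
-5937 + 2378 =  - 3559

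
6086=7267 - 1181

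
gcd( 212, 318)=106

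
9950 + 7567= 17517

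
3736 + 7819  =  11555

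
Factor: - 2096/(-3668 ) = 4/7=2^2*7^ ( - 1) 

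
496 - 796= - 300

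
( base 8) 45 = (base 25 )1C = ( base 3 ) 1101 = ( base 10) 37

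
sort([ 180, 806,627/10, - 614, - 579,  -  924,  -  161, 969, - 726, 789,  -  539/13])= [ - 924, - 726, - 614, - 579, - 161, - 539/13,  627/10, 180, 789,  806,969] 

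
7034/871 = 7034/871 =8.08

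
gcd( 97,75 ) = 1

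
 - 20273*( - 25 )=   506825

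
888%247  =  147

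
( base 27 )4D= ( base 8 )171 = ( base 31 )3s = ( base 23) 56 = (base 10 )121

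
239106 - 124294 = 114812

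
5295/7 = 756 + 3/7 = 756.43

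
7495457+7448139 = 14943596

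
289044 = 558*518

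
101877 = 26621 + 75256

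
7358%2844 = 1670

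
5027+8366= 13393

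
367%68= 27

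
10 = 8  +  2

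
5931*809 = 4798179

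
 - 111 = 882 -993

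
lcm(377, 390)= 11310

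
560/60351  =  560/60351 = 0.01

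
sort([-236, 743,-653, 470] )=[-653,  -  236, 470,  743] 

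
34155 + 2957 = 37112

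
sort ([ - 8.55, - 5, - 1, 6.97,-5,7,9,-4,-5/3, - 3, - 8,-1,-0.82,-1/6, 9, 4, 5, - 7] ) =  [-8.55,  -  8, - 7, - 5,  -  5, - 4 , - 3, -5/3,-1,-1,  -  0.82, -1/6,4,5, 6.97,7,  9, 9]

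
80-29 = 51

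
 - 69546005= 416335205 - 485881210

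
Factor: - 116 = - 2^2*29^1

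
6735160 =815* 8264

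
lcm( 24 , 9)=72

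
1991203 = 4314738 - 2323535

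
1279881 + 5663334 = 6943215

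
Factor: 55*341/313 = 5^1*11^2*31^1 * 313^(-1) = 18755/313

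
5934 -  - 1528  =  7462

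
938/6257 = 938/6257 = 0.15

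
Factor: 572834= 2^1*37^1*7741^1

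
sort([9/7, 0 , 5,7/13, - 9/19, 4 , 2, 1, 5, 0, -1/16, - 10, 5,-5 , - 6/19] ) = [ - 10, - 5, - 9/19 , - 6/19, - 1/16,0,0,7/13 , 1, 9/7,2, 4, 5, 5, 5] 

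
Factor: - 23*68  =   - 2^2*17^1 *23^1 = - 1564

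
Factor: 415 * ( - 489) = - 202935 = - 3^1*5^1*83^1 * 163^1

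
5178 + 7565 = 12743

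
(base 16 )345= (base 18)2a9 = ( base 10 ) 837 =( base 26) 165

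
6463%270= 253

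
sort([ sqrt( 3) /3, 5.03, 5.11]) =[sqrt( 3 ) /3 , 5.03,5.11]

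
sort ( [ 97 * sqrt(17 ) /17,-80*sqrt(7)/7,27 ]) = [-80 * sqrt( 7)/7,97*sqrt(17 )/17,27]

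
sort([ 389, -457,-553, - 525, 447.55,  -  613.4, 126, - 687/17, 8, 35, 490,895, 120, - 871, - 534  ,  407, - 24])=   [-871,-613.4,- 553, - 534 ,-525, - 457, - 687/17, - 24, 8, 35, 120 , 126 , 389, 407, 447.55, 490, 895 ]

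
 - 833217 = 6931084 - 7764301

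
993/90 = 331/30 = 11.03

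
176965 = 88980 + 87985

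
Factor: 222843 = 3^1*59^1* 1259^1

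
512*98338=50349056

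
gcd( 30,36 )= 6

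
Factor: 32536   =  2^3 * 7^2*83^1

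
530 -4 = 526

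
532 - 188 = 344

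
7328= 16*458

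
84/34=42/17 = 2.47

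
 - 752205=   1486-753691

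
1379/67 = 1379/67 = 20.58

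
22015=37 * 595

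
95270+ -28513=66757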